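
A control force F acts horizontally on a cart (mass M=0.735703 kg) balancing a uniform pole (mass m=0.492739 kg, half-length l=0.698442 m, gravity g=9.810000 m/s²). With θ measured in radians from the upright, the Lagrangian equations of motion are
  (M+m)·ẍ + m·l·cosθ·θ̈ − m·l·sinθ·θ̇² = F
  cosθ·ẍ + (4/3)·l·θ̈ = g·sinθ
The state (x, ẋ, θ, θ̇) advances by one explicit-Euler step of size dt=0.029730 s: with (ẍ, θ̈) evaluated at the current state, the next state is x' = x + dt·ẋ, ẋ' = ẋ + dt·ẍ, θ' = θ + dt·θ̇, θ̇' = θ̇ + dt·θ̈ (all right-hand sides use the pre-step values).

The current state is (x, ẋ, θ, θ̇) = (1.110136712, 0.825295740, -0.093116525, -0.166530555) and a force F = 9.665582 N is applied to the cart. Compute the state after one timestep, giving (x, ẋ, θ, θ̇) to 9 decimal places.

(1.134672754, 1.170169400, -0.098067478, -0.564378108)

sinθ=-0.092982019, cosθ=0.995667788
temp = (F + m·l·θ̇²·sinθ)/(M+m) = (9.665582 + -0.000887430)/1.228442 = 7.867440685
θ̈ = (g·sinθ − cosθ·temp)/(l·(4/3 − m·cos²θ/(M+m))) = -13.382023306
ẍ = temp − m·l·θ̈·cosθ/(M+m) = 11.600190371
Euler: x'=1.110136712+0.029730·0.825295740=1.134672754, ẋ'=0.825295740+0.029730·11.600190371=1.170169400
       θ'=-0.093116525+0.029730·-0.166530555=-0.098067478, θ̇'=-0.166530555+0.029730·-13.382023306=-0.564378108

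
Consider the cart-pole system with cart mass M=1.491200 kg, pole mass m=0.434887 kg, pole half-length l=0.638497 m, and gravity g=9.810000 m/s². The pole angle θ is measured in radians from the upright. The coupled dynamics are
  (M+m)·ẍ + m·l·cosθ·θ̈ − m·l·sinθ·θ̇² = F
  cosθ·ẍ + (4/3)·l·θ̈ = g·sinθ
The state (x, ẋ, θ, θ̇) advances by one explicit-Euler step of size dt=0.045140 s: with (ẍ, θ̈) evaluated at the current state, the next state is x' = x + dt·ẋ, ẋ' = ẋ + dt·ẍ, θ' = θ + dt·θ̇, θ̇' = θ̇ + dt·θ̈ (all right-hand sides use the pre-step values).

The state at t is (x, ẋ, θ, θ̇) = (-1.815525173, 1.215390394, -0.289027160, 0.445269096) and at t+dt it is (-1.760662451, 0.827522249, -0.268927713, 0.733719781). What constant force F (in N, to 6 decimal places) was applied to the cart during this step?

ẍ = (ẋ'−ẋ)/dt = (0.827522249−1.215390394)/0.045140 = -8.592560
θ̈ = (θ̇'−θ̇)/dt = (0.733719781−0.445269096)/0.045140 = 6.390135
sinθ=-0.285020, cosθ=0.958522
F = (M+m)·ẍ + m·l·cosθ·θ̈ − m·l·sinθ·θ̇² = -16.550018 + 1.700776 − -0.015691 = -14.833550

F = -14.833550 N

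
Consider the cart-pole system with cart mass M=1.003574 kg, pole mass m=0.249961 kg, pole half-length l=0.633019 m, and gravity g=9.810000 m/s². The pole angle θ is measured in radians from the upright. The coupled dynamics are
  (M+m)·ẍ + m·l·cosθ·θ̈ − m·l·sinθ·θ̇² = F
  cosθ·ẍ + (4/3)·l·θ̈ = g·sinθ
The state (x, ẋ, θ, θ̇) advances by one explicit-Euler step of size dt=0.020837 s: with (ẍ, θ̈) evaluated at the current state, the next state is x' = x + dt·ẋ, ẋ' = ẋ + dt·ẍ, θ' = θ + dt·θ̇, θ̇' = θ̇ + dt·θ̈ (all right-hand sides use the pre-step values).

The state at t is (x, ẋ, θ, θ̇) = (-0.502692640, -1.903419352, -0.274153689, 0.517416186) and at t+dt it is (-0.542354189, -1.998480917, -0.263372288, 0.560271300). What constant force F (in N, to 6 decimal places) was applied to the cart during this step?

F = -5.394073 N

ẍ = (ẋ'−ẋ)/dt = (-1.998480917−-1.903419352)/0.020837 = -4.562152
θ̈ = (θ̇'−θ̇)/dt = (0.560271300−0.517416186)/0.020837 = 2.056683
sinθ=-0.270732, cosθ=0.962655
F = (M+m)·ẍ + m·l·cosθ·θ̈ − m·l·sinθ·θ̇² = -5.718817 + 0.313276 − -0.011469 = -5.394073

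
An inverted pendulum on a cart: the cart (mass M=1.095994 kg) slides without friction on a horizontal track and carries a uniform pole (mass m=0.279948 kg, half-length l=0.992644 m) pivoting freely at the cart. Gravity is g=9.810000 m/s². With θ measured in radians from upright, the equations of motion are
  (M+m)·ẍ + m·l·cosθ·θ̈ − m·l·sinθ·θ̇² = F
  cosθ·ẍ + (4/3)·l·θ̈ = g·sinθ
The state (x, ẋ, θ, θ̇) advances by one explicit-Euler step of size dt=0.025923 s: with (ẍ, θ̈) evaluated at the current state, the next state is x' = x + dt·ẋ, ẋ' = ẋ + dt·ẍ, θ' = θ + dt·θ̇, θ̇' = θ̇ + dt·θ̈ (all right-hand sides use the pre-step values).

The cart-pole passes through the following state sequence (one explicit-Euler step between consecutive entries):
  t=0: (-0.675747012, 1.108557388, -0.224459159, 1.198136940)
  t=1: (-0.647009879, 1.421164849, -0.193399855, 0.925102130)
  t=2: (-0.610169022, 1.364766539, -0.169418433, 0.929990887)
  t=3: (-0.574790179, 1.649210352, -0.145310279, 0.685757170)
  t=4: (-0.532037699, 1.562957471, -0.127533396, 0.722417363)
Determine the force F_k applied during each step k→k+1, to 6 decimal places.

F_0 = 13.827932 N
F_1 = -2.896374 N
F_2 = 12.557597 N
F_3 = -4.170364 N

step 0→1:
  ẍ = (ẋ'−ẋ)/dt = (1.421164849−1.108557388)/0.025923 = 12.059077
  θ̈ = (θ̇'−θ̇)/dt = (0.925102130−1.198136940)/0.025923 = -10.532531
  sinθ=-0.222579, cosθ=0.974915
  F = (M+m)·ẍ + m·l·cosθ·θ̈ − m·l·sinθ·θ̇² = 16.592591 + -2.853450 − -0.088791 = 13.827932
step 1→2:
  ẍ = (ẋ'−ẋ)/dt = (1.364766539−1.421164849)/0.025923 = -2.175609
  θ̈ = (θ̇'−θ̇)/dt = (0.929990887−0.925102130)/0.025923 = 0.188588
  sinθ=-0.192196, cosθ=0.981356
  F = (M+m)·ẍ + m·l·cosθ·θ̈ − m·l·sinθ·θ̇² = -2.993512 + 0.051429 − -0.045708 = -2.896374
step 2→3:
  ẍ = (ẋ'−ẋ)/dt = (1.649210352−1.364766539)/0.025923 = 10.972643
  θ̈ = (θ̇'−θ̇)/dt = (0.685757170−0.929990887)/0.025923 = -9.421507
  sinθ=-0.168609, cosθ=0.985683
  F = (M+m)·ẍ + m·l·cosθ·θ̈ − m·l·sinθ·θ̇² = 15.097720 + -2.580646 − -0.040524 = 12.557597
step 3→4:
  ẍ = (ẋ'−ẋ)/dt = (1.562957471−1.649210352)/0.025923 = -3.327272
  θ̈ = (θ̇'−θ̇)/dt = (0.722417363−0.685757170)/0.025923 = 1.414196
  sinθ=-0.144799, cosθ=0.989461
  F = (M+m)·ẍ + m·l·cosθ·θ̈ − m·l·sinθ·θ̇² = -4.578134 + 0.388847 − -0.018922 = -4.170364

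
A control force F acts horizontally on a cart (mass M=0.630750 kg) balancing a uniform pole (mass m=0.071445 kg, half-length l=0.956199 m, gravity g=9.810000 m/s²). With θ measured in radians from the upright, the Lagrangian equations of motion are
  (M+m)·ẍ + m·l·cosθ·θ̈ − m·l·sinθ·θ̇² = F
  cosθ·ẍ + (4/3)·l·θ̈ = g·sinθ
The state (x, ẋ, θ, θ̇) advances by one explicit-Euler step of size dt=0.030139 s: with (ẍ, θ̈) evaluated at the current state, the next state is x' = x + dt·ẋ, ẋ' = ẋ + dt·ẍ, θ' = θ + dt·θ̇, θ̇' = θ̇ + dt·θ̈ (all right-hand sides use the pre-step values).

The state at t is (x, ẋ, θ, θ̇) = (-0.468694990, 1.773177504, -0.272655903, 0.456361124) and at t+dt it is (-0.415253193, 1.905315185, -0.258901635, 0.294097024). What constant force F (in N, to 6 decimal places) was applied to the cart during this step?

F = 2.728233 N

ẍ = (ẋ'−ẋ)/dt = (1.905315185−1.773177504)/0.030139 = 4.384276
θ̈ = (θ̇'−θ̇)/dt = (0.294097024−0.456361124)/0.030139 = -5.383858
sinθ=-0.269290, cosθ=0.963059
F = (M+m)·ẍ + m·l·cosθ·θ̈ − m·l·sinθ·θ̇² = 3.078616 + -0.354215 − -0.003831 = 2.728233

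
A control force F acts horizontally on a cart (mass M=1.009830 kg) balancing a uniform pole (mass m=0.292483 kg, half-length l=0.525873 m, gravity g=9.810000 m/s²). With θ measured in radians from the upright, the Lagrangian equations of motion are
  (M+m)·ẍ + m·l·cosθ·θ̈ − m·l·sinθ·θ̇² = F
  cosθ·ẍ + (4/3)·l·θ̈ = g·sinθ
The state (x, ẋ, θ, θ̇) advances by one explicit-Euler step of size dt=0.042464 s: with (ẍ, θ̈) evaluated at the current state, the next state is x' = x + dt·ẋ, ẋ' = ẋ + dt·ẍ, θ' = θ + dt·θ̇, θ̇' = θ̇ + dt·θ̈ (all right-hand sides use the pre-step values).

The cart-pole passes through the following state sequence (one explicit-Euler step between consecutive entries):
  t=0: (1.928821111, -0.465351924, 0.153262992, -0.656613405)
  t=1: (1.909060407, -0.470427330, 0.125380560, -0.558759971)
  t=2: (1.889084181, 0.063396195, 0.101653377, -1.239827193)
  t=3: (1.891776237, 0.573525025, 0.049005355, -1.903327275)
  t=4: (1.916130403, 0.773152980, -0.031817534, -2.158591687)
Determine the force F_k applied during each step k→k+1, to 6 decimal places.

F_0 = 0.184501 N
F_1 = 13.918105 N
F_2 = 13.230105 N
F_3 = 5.171539 N

step 0→1:
  ẍ = (ẋ'−ẋ)/dt = (-0.470427330−-0.465351924)/0.042464 = -0.119523
  θ̈ = (θ̇'−θ̇)/dt = (-0.558759971−-0.656613405)/0.042464 = 2.304386
  sinθ=0.152664, cosθ=0.988278
  F = (M+m)·ẍ + m·l·cosθ·θ̈ − m·l·sinθ·θ̇² = -0.155656 + 0.350280 − 0.010124 = 0.184501
step 1→2:
  ẍ = (ẋ'−ẋ)/dt = (0.063396195−-0.470427330)/0.042464 = 12.571202
  θ̈ = (θ̇'−θ̇)/dt = (-1.239827193−-0.558759971)/0.042464 = -16.038697
  sinθ=0.125052, cosθ=0.992150
  F = (M+m)·ẍ + m·l·cosθ·θ̈ − m·l·sinθ·θ̇² = 16.371640 + -2.447530 − 0.006005 = 13.918105
step 2→3:
  ẍ = (ẋ'−ẋ)/dt = (0.573525025−0.063396195)/0.042464 = 12.013207
  θ̈ = (θ̇'−θ̇)/dt = (-1.903327275−-1.239827193)/0.042464 = -15.625002
  sinθ=0.101478, cosθ=0.994838
  F = (M+m)·ẍ + m·l·cosθ·θ̈ − m·l·sinθ·θ̇² = 15.644956 + -2.390858 − 0.023993 = 13.230105
step 3→4:
  ẍ = (ẋ'−ẋ)/dt = (0.773152980−0.573525025)/0.042464 = 4.701110
  θ̈ = (θ̇'−θ̇)/dt = (-2.158591687−-1.903327275)/0.042464 = -6.011313
  sinθ=0.048986, cosθ=0.998799
  F = (M+m)·ẍ + m·l·cosθ·θ̈ − m·l·sinθ·θ̇² = 6.122317 + -0.923484 − 0.027295 = 5.171539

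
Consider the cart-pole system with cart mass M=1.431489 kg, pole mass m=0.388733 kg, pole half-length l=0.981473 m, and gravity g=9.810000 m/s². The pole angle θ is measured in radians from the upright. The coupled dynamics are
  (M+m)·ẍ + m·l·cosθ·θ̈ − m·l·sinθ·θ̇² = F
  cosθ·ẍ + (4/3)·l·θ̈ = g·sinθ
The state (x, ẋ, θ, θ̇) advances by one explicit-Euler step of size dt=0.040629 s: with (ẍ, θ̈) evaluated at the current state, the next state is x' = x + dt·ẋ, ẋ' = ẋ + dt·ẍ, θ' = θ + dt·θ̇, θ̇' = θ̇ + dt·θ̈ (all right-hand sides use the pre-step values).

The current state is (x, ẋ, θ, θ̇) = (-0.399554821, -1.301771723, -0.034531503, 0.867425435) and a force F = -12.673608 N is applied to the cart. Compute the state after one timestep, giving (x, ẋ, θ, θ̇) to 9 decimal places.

sinθ=-0.034524641, cosθ=0.999403847
temp = (F + m·l·θ̇²·sinθ)/(M+m) = (-12.673608 + -0.009911132)/1.820222 = -6.968116599
θ̈ = (g·sinθ − cosθ·temp)/(l·(4/3 − m·cos²θ/(M+m))) = 6.026957507
ẍ = temp − m·l·θ̈·cosθ/(M+m) = -8.230654876
Euler: x'=-0.399554821+0.040629·-1.301771723=-0.452444504, ẋ'=-1.301771723+0.040629·-8.230654876=-1.636175000
       θ'=-0.034531503+0.040629·0.867425435=0.000711125, θ̇'=0.867425435+0.040629·6.026957507=1.112294692

(-0.452444504, -1.636175000, 0.000711125, 1.112294692)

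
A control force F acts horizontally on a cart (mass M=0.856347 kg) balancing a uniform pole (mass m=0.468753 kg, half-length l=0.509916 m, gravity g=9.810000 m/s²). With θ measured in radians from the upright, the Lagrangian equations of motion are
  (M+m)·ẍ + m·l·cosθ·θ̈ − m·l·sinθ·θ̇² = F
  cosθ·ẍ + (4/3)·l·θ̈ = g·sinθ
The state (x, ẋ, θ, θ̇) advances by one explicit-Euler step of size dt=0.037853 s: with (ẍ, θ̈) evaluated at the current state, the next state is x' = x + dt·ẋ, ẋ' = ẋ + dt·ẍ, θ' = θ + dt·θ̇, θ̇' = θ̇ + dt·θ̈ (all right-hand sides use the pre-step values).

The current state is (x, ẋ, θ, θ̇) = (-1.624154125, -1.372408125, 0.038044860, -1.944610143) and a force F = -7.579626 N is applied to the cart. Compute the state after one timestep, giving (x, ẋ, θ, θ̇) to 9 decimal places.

sinθ=0.038035683, cosθ=0.999276382
temp = (F + m·l·θ̇²·sinθ)/(M+m) = (-7.579626 + 0.034379457)/1.325100 = -5.694095950
θ̈ = (g·sinθ − cosθ·temp)/(l·(4/3 − m·cos²θ/(M+m))) = 12.131874223
ẍ = temp − m·l·θ̈·cosθ/(M+m) = -7.880888408
Euler: x'=-1.624154125+0.037853·-1.372408125=-1.676103890, ẋ'=-1.372408125+0.037853·-7.880888408=-1.670723394
       θ'=0.038044860+0.037853·-1.944610143=-0.035564468, θ̇'=-1.944610143+0.037853·12.131874223=-1.485382308

(-1.676103890, -1.670723394, -0.035564468, -1.485382308)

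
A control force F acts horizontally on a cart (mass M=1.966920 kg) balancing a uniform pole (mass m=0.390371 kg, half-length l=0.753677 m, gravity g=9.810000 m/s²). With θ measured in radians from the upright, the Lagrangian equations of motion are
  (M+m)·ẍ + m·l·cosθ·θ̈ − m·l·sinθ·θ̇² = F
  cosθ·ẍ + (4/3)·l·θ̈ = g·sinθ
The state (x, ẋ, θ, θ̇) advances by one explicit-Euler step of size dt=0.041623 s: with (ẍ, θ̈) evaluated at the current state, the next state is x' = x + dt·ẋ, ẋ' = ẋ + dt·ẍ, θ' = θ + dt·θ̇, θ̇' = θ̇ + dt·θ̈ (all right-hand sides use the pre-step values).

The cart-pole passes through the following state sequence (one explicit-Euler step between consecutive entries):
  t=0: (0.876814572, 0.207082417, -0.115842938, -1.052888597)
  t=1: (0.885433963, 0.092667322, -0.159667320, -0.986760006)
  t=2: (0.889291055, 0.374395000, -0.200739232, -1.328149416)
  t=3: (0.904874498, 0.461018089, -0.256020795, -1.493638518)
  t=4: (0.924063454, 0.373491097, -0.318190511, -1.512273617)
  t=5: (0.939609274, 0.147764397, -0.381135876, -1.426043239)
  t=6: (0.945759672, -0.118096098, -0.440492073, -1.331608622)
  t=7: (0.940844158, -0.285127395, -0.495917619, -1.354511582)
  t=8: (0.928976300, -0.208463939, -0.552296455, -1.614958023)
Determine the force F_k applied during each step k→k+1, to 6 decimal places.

step 0→1:
  ẍ = (ẋ'−ẋ)/dt = (0.092667322−0.207082417)/0.041623 = -2.748843
  θ̈ = (θ̇'−θ̇)/dt = (-0.986760006−-1.052888597)/0.041623 = 1.588751
  sinθ=-0.115584, cosθ=0.993298
  F = (M+m)·ẍ + m·l·cosθ·θ̈ − m·l·sinθ·θ̇² = -6.479823 + 0.464299 − -0.037699 = -5.977825
step 1→2:
  ẍ = (ẋ'−ẋ)/dt = (0.374395000−0.092667322)/0.041623 = 6.768558
  θ̈ = (θ̇'−θ̇)/dt = (-1.328149416−-0.986760006)/0.041623 = -8.201941
  sinθ=-0.158990, cosθ=0.987280
  F = (M+m)·ẍ + m·l·cosθ·θ̈ − m·l·sinθ·θ̇² = 15.955460 + -2.382429 − -0.045547 = 13.618578
step 2→3:
  ẍ = (ẋ'−ẋ)/dt = (0.461018089−0.374395000)/0.041623 = 2.081135
  θ̈ = (θ̇'−θ̇)/dt = (-1.493638518−-1.328149416)/0.041623 = -3.975905
  sinθ=-0.199394, cosθ=0.979919
  F = (M+m)·ẍ + m·l·cosθ·θ̈ − m·l·sinθ·θ̇² = 4.905841 + -1.146276 − -0.103483 = 3.863048
step 3→4:
  ẍ = (ẋ'−ẋ)/dt = (0.373491097−0.461018089)/0.041623 = -2.102852
  θ̈ = (θ̇'−θ̇)/dt = (-1.512273617−-1.493638518)/0.041623 = -0.447712
  sinθ=-0.253233, cosθ=0.967405
  F = (M+m)·ẍ + m·l·cosθ·θ̈ − m·l·sinθ·θ̇² = -4.957033 + -0.127429 − -0.166217 = -4.918246
step 4→5:
  ẍ = (ẋ'−ẋ)/dt = (0.147764397−0.373491097)/0.041623 = -5.423124
  θ̈ = (θ̇'−θ̇)/dt = (-1.426043239−-1.512273617)/0.041623 = 2.071700
  sinθ=-0.312848, cosθ=0.949803
  F = (M+m)·ẍ + m·l·cosθ·θ̈ − m·l·sinθ·θ̇² = -12.783882 + 0.578926 − -0.210503 = -11.994453
step 5→6:
  ẍ = (ẋ'−ẋ)/dt = (-0.118096098−0.147764397)/0.041623 = -6.387346
  θ̈ = (θ̇'−θ̇)/dt = (-1.331608622−-1.426043239)/0.041623 = 2.268809
  sinθ=-0.371975, cosθ=0.928243
  F = (M+m)·ẍ + m·l·cosθ·θ̈ − m·l·sinθ·θ̇² = -15.056833 + 0.619615 − -0.222557 = -14.214660
step 6→7:
  ẍ = (ẋ'−ẋ)/dt = (-0.285127395−-0.118096098)/0.041623 = -4.012957
  θ̈ = (θ̇'−θ̇)/dt = (-1.354511582−-1.331608622)/0.041623 = -0.550248
  sinθ=-0.426385, cosθ=0.904542
  F = (M+m)·ẍ + m·l·cosθ·θ̈ − m·l·sinθ·θ̇² = -9.459707 + -0.146437 − -0.222442 = -9.383701
step 7→8:
  ẍ = (ẋ'−ẋ)/dt = (-0.208463939−-0.285127395)/0.041623 = 1.841853
  θ̈ = (θ̇'−θ̇)/dt = (-1.614958023−-1.354511582)/0.041623 = -6.257272
  sinθ=-0.475839, cosθ=0.879532
  F = (M+m)·ẍ + m·l·cosθ·θ̈ − m·l·sinθ·θ̇² = 4.341784 + -1.619197 − -0.256855 = 2.979442

F_0 = -5.977825 N
F_1 = 13.618578 N
F_2 = 3.863048 N
F_3 = -4.918246 N
F_4 = -11.994453 N
F_5 = -14.214660 N
F_6 = -9.383701 N
F_7 = 2.979442 N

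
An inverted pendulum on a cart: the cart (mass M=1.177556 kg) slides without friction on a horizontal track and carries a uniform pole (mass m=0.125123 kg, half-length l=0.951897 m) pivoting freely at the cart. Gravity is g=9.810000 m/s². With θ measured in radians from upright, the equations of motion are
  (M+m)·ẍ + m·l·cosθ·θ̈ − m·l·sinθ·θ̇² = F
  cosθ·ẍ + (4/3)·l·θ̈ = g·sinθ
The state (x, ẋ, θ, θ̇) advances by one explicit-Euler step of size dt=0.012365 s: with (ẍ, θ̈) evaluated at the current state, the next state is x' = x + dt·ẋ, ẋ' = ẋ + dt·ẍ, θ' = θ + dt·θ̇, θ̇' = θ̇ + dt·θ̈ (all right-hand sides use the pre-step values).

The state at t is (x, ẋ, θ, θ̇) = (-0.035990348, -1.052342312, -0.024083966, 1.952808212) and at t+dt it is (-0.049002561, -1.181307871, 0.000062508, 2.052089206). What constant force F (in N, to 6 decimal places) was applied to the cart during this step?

F = -12.619824 N

ẍ = (ẋ'−ẋ)/dt = (-1.181307871−-1.052342312)/0.012365 = -10.429887
θ̈ = (θ̇'−θ̇)/dt = (2.052089206−1.952808212)/0.012365 = 8.029195
sinθ=-0.024082, cosθ=0.999710
F = (M+m)·ẍ + m·l·cosθ·θ̈ − m·l·sinθ·θ̇² = -13.586795 + 0.956034 − -0.010938 = -12.619824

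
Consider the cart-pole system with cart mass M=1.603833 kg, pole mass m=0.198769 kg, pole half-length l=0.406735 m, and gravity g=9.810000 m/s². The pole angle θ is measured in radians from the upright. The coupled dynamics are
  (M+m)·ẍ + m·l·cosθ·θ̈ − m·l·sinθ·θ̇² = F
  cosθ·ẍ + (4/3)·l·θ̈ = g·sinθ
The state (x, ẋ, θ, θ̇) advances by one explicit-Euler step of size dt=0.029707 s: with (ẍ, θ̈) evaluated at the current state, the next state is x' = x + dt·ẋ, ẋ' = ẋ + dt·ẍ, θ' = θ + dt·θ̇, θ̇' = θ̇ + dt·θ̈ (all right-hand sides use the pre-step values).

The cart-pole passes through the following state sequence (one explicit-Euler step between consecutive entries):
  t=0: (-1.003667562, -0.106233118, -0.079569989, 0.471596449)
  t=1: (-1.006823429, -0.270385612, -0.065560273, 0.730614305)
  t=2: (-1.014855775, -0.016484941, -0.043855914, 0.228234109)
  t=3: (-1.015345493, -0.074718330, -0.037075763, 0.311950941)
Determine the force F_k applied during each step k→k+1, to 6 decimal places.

F_0 = -9.256565 N
F_1 = 14.045091 N
F_2 = -3.305768 N

step 0→1:
  ẍ = (ẋ'−ẋ)/dt = (-0.270385612−-0.106233118)/0.029707 = -5.525718
  θ̈ = (θ̇'−θ̇)/dt = (0.730614305−0.471596449)/0.029707 = 8.719085
  sinθ=-0.079486, cosθ=0.996836
  F = (M+m)·ẍ + m·l·cosθ·θ̈ − m·l·sinθ·θ̇² = -9.960670 + 0.702675 − -0.001429 = -9.256565
step 1→2:
  ẍ = (ẋ'−ẋ)/dt = (-0.016484941−-0.270385612)/0.029707 = 8.546830
  θ̈ = (θ̇'−θ̇)/dt = (0.228234109−0.730614305)/0.029707 = -16.911172
  sinθ=-0.065513, cosθ=0.997852
  F = (M+m)·ẍ + m·l·cosθ·θ̈ − m·l·sinθ·θ̇² = 15.406532 + -1.364269 − -0.002827 = 14.045091
step 2→3:
  ẍ = (ẋ'−ẋ)/dt = (-0.074718330−-0.016484941)/0.029707 = -1.960258
  θ̈ = (θ̇'−θ̇)/dt = (0.311950941−0.228234109)/0.029707 = 2.818084
  sinθ=-0.043842, cosθ=0.999038
  F = (M+m)·ẍ + m·l·cosθ·θ̈ − m·l·sinθ·θ̇² = -3.533565 + 0.227613 − -0.000185 = -3.305768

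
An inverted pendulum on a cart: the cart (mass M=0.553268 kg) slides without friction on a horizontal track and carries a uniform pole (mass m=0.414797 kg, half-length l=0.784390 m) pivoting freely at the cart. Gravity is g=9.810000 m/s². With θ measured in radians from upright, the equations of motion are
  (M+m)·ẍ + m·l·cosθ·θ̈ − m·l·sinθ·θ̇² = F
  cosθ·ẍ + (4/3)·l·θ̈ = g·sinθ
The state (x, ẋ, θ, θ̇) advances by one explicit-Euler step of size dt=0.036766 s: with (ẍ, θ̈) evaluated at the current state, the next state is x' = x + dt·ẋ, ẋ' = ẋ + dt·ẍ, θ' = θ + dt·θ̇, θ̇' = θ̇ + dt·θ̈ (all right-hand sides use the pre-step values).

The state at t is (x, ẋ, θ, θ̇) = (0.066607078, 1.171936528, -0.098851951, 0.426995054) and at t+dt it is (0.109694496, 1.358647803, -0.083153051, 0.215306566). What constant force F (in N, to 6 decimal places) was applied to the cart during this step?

F = 3.057842 N

ẍ = (ẋ'−ẋ)/dt = (1.358647803−1.171936528)/0.036766 = 5.078368
θ̈ = (θ̇'−θ̇)/dt = (0.215306566−0.426995054)/0.036766 = -5.757724
sinθ=-0.098691, cosθ=0.995118
F = (M+m)·ẍ + m·l·cosθ·θ̈ − m·l·sinθ·θ̇² = 4.916190 + -1.864203 − -0.005855 = 3.057842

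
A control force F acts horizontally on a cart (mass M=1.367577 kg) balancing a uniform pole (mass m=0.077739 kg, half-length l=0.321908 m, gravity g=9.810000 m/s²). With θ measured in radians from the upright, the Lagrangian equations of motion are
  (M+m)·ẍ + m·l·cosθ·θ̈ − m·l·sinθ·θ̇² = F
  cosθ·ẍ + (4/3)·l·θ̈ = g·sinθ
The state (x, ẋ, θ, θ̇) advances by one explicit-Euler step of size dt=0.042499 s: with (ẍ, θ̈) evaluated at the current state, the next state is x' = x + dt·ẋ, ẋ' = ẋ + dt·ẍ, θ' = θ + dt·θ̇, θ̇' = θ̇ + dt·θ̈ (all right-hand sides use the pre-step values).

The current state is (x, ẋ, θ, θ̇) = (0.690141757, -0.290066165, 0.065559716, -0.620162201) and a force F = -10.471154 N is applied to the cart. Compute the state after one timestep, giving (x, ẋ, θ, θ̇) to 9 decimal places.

sinθ=0.065512763, cosθ=0.997851731
temp = (F + m·l·θ̇²·sinθ)/(M+m) = (-10.471154 + 0.000630532)/1.445316 = -7.244452748
θ̈ = (g·sinθ − cosθ·temp)/(l·(4/3 − m·cos²θ/(M+m))) = 19.107117539
ẍ = temp − m·l·θ̈·cosθ/(M+m) = -7.574570668
Euler: x'=0.690141757+0.042499·-0.290066165=0.677814235, ẋ'=-0.290066165+0.042499·-7.574570668=-0.611977844
       θ'=0.065559716+0.042499·-0.620162201=0.039203443, θ̇'=-0.620162201+0.042499·19.107117539=0.191871187

(0.677814235, -0.611977844, 0.039203443, 0.191871187)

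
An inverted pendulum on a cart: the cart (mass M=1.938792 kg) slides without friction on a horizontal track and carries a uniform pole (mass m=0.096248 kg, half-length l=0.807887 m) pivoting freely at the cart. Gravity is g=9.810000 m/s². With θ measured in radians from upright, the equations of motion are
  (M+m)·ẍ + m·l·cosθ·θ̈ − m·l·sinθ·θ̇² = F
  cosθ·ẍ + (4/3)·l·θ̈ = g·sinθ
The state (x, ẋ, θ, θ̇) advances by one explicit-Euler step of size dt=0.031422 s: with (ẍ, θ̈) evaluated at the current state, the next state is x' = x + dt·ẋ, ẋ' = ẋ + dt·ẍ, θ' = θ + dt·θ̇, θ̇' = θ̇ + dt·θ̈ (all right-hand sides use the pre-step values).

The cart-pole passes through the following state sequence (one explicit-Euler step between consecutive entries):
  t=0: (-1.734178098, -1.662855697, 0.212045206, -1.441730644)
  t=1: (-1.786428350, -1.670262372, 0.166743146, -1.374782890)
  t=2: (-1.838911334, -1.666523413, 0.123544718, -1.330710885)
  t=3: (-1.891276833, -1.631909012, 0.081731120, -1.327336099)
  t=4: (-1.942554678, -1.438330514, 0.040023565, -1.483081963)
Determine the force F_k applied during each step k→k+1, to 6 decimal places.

F_0 = -0.351748 N
F_1 = 0.325310 N
F_2 = 2.233115 N
F_3 = 12.141766 N

step 0→1:
  ẍ = (ẋ'−ẋ)/dt = (-1.670262372−-1.662855697)/0.031422 = -0.235716
  θ̈ = (θ̇'−θ̇)/dt = (-1.374782890−-1.441730644)/0.031422 = 2.130601
  sinθ=0.210460, cosθ=0.977603
  F = (M+m)·ẍ + m·l·cosθ·θ̈ − m·l·sinθ·θ̇² = -0.479692 + 0.161960 − 0.034016 = -0.351748
step 1→2:
  ẍ = (ẋ'−ẋ)/dt = (-1.666523413−-1.670262372)/0.031422 = 0.118992
  θ̈ = (θ̇'−θ̇)/dt = (-1.330710885−-1.374782890)/0.031422 = 1.402584
  sinθ=0.165972, cosθ=0.986131
  F = (M+m)·ẍ + m·l·cosθ·θ̈ − m·l·sinθ·θ̇² = 0.242153 + 0.107549 − 0.024392 = 0.325310
step 2→3:
  ẍ = (ẋ'−ẋ)/dt = (-1.631909012−-1.666523413)/0.031422 = 1.101598
  θ̈ = (θ̇'−θ̇)/dt = (-1.327336099−-1.330710885)/0.031422 = 0.107402
  sinθ=0.123231, cosθ=0.992378
  F = (M+m)·ẍ + m·l·cosθ·θ̈ − m·l·sinθ·θ̇² = 2.241795 + 0.008288 − 0.016968 = 2.233115
step 3→4:
  ẍ = (ẋ'−ẋ)/dt = (-1.438330514−-1.631909012)/0.031422 = 6.160604
  θ̈ = (θ̇'−θ̇)/dt = (-1.483081963−-1.327336099)/0.031422 = -4.956587
  sinθ=0.081640, cosθ=0.996662
  F = (M+m)·ẍ + m·l·cosθ·θ̈ − m·l·sinθ·θ̇² = 12.537076 + -0.384125 − 0.011184 = 12.141766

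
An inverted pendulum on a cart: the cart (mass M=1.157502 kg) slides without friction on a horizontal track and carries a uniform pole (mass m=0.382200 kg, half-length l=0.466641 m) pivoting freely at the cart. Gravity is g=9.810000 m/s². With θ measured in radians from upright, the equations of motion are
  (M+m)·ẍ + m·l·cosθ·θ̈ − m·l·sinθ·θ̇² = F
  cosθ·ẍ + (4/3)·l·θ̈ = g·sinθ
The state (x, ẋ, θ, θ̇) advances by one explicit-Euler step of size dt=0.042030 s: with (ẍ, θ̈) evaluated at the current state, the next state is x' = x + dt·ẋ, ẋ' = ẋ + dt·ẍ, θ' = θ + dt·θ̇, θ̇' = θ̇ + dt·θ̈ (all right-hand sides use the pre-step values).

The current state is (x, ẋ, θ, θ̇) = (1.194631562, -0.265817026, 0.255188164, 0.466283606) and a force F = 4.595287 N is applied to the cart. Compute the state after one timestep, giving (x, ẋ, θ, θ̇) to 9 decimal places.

sinθ=0.252427484, cosθ=0.967615815
temp = (F + m·l·θ̇²·sinθ)/(M+m) = (4.595287 + 0.009788373)/1.539702 = 2.990887440
θ̈ = (g·sinθ − cosθ·temp)/(l·(4/3 − m·cos²θ/(M+m))) = -0.813097468
ẍ = temp − m·l·θ̈·cosθ/(M+m) = 3.082021867
Euler: x'=1.194631562+0.042030·-0.265817026=1.183459272, ẋ'=-0.265817026+0.042030·3.082021867=-0.136279647
       θ'=0.255188164+0.042030·0.466283606=0.274786064, θ̇'=0.466283606+0.042030·-0.813097468=0.432109119

(1.183459272, -0.136279647, 0.274786064, 0.432109119)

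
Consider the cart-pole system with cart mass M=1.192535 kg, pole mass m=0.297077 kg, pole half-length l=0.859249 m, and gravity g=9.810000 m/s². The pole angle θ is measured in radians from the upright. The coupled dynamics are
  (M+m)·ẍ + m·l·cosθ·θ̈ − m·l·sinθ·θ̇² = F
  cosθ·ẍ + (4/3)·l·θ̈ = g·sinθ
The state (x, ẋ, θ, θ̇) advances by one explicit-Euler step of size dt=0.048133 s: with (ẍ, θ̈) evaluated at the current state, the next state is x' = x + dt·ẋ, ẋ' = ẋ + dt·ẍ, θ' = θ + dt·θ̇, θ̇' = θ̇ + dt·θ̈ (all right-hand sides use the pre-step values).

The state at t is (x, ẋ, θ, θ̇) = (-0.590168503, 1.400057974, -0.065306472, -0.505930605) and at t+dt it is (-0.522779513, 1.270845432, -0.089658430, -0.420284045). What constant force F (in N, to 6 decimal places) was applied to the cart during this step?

ẍ = (ẋ'−ẋ)/dt = (1.270845432−1.400057974)/0.048133 = -2.684490
θ̈ = (θ̇'−θ̇)/dt = (-0.420284045−-0.505930605)/0.048133 = 1.779373
sinθ=-0.065260, cosθ=0.997868
F = (M+m)·ẍ + m·l·cosθ·θ̈ − m·l·sinθ·θ̇² = -3.998848 + 0.453240 − -0.004264 = -3.541344

F = -3.541344 N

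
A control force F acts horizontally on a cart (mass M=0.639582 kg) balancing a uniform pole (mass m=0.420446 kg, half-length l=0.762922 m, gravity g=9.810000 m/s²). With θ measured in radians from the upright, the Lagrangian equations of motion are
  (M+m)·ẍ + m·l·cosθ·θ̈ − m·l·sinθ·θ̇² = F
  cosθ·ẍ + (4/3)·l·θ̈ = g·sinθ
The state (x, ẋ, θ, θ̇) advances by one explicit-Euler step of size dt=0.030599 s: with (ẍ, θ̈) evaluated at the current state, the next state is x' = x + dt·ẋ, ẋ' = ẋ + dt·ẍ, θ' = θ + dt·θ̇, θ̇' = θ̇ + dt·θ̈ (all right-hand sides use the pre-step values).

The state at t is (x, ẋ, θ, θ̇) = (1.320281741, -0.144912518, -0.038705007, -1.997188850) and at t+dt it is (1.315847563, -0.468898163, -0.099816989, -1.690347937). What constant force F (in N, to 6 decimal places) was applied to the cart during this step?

F = -7.960000 N

ẍ = (ẋ'−ẋ)/dt = (-0.468898163−-0.144912518)/0.030599 = -10.588112
θ̈ = (θ̇'−θ̇)/dt = (-1.690347937−-1.997188850)/0.030599 = 10.027809
sinθ=-0.038695, cosθ=0.999251
F = (M+m)·ẍ + m·l·cosθ·θ̈ − m·l·sinθ·θ̇² = -11.223695 + 3.214186 − -0.049509 = -7.960000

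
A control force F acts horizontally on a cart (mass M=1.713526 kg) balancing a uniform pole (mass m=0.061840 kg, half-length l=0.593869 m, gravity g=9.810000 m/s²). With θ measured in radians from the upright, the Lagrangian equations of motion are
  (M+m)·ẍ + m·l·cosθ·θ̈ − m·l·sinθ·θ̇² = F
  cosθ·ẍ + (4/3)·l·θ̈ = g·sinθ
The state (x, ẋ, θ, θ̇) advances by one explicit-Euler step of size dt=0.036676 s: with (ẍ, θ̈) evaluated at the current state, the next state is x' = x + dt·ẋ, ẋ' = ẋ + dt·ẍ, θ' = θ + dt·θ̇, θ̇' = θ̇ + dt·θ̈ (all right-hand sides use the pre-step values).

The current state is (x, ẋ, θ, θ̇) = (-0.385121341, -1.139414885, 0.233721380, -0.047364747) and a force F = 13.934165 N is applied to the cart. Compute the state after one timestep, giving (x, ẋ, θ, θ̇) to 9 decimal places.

(-0.426910521, -0.846432975, 0.231984231, -0.302078272)

sinθ=0.231599319, cosθ=0.972811264
temp = (F + m·l·θ̇²·sinθ)/(M+m) = (13.934165 + 0.000019081)/1.775366 = 7.848626188
θ̈ = (g·sinθ − cosθ·temp)/(l·(4/3 − m·cos²θ/(M+m))) = -6.944964689
ẍ = temp − m·l·θ̈·cosθ/(M+m) = 7.988382320
Euler: x'=-0.385121341+0.036676·-1.139414885=-0.426910521, ẋ'=-1.139414885+0.036676·7.988382320=-0.846432975
       θ'=0.233721380+0.036676·-0.047364747=0.231984231, θ̇'=-0.047364747+0.036676·-6.944964689=-0.302078272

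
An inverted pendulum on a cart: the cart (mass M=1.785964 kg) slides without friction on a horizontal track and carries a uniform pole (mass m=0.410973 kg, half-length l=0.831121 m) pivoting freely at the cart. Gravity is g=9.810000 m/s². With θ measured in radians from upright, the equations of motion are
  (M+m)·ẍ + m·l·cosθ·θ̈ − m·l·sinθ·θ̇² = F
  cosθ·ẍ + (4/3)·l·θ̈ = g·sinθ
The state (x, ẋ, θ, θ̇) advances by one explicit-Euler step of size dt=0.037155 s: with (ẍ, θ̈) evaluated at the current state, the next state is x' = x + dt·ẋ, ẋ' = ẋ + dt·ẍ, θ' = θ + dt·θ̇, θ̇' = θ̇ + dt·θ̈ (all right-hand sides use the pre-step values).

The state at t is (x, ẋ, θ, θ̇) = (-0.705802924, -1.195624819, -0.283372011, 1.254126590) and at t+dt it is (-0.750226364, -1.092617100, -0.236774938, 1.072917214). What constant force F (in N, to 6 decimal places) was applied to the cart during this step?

F = 4.641516 N

ẍ = (ẋ'−ẋ)/dt = (-1.092617100−-1.195624819)/0.037155 = 2.772378
θ̈ = (θ̇'−θ̇)/dt = (1.072917214−1.254126590)/0.037155 = -4.877120
sinθ=-0.279595, cosθ=0.960118
F = (M+m)·ẍ + m·l·cosθ·θ̈ − m·l·sinθ·θ̇² = 6.090741 + -1.599431 − -0.150207 = 4.641516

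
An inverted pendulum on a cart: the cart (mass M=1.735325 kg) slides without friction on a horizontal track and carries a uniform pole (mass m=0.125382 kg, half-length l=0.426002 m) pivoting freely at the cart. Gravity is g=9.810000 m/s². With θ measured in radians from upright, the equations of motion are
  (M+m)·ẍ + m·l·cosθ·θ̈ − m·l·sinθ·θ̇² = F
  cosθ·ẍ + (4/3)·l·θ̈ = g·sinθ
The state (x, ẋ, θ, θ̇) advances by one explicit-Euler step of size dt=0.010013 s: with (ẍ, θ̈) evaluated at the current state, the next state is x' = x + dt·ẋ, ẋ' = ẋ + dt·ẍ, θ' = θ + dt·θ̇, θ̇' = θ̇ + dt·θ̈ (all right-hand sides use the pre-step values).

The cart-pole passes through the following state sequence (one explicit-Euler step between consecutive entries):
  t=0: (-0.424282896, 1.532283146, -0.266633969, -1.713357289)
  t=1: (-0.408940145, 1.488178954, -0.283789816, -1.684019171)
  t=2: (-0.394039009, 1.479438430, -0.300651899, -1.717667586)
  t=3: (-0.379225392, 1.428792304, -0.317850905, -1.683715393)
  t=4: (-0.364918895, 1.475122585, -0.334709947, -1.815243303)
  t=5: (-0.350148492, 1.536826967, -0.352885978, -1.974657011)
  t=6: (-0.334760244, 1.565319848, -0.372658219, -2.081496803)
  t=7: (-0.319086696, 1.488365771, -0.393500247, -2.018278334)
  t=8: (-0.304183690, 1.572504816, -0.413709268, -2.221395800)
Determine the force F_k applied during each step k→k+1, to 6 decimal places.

F_0 = -8.003559 N
F_1 = -1.754145 N
F_2 = -9.191867 N
F_3 = 7.990365 N
F_4 = 10.721107 N
F_5 = 4.831984 N
F_6 = -13.901967 N
F_7 = 14.718215 N

step 0→1:
  ẍ = (ẋ'−ẋ)/dt = (1.488178954−1.532283146)/0.010013 = -4.404693
  θ̈ = (θ̇'−θ̇)/dt = (-1.684019171−-1.713357289)/0.010013 = 2.930003
  sinθ=-0.263486, cosθ=0.964663
  F = (M+m)·ẍ + m·l·cosθ·θ̈ − m·l·sinθ·θ̇² = -8.195843 + 0.150970 − -0.041314 = -8.003559
step 1→2:
  ẍ = (ẋ'−ẋ)/dt = (1.479438430−1.488178954)/0.010013 = -0.872918
  θ̈ = (θ̇'−θ̇)/dt = (-1.717667586−-1.684019171)/0.010013 = -3.360473
  sinθ=-0.279996, cosθ=0.960001
  F = (M+m)·ẍ + m·l·cosθ·θ̈ − m·l·sinθ·θ̇² = -1.624244 + -0.172313 − -0.042412 = -1.754145
step 2→3:
  ẍ = (ẋ'−ẋ)/dt = (1.428792304−1.479438430)/0.010013 = -5.058037
  θ̈ = (θ̇'−θ̇)/dt = (-1.683715393−-1.717667586)/0.010013 = 3.390811
  sinθ=-0.296143, cosθ=0.955144
  F = (M+m)·ẍ + m·l·cosθ·θ̈ − m·l·sinθ·θ̇² = -9.411525 + 0.172989 − -0.046669 = -9.191867
step 3→4:
  ẍ = (ẋ'−ẋ)/dt = (1.475122585−1.428792304)/0.010013 = 4.627013
  θ̈ = (θ̇'−θ̇)/dt = (-1.815243303−-1.683715393)/0.010013 = -13.135715
  sinθ=-0.312526, cosθ=0.949909
  F = (M+m)·ẍ + m·l·cosθ·θ̈ − m·l·sinθ·θ̇² = 8.609515 + -0.666473 − -0.047323 = 7.990365
step 4→5:
  ẍ = (ẋ'−ẋ)/dt = (1.536826967−1.475122585)/0.010013 = 6.162427
  θ̈ = (θ̇'−θ̇)/dt = (-1.974657011−-1.815243303)/0.010013 = -15.920674
  sinθ=-0.328495, cosθ=0.944506
  F = (M+m)·ẍ + m·l·cosθ·θ̈ − m·l·sinθ·θ̇² = 11.466471 + -0.803180 − -0.057816 = 10.721107
step 5→6:
  ẍ = (ẋ'−ẋ)/dt = (1.565319848−1.536826967)/0.010013 = 2.845589
  θ̈ = (θ̇'−θ̇)/dt = (-2.081496803−-1.974657011)/0.010013 = -10.670108
  sinθ=-0.345607, cosθ=0.938379
  F = (M+m)·ẍ + m·l·cosθ·θ̈ − m·l·sinθ·θ̇² = 5.294807 + -0.534803 − -0.071980 = 4.831984
step 6→7:
  ẍ = (ẋ'−ẋ)/dt = (1.488365771−1.565319848)/0.010013 = -7.685417
  θ̈ = (θ̇'−θ̇)/dt = (-2.018278334−-2.081496803)/0.010013 = 6.313639
  sinθ=-0.364092, cosθ=0.931363
  F = (M+m)·ẍ + m·l·cosθ·θ̈ − m·l·sinθ·θ̇² = -14.300309 + 0.314084 − -0.084258 = -13.901967
step 7→8:
  ẍ = (ẋ'−ẋ)/dt = (1.572504816−1.488365771)/0.010013 = 8.402981
  θ̈ = (θ̇'−θ̇)/dt = (-2.221395800−-2.018278334)/0.010013 = -20.285376
  sinθ=-0.383423, cosθ=0.923573
  F = (M+m)·ẍ + m·l·cosθ·θ̈ − m·l·sinθ·θ̇² = 15.635485 + -1.000693 − -0.083423 = 14.718215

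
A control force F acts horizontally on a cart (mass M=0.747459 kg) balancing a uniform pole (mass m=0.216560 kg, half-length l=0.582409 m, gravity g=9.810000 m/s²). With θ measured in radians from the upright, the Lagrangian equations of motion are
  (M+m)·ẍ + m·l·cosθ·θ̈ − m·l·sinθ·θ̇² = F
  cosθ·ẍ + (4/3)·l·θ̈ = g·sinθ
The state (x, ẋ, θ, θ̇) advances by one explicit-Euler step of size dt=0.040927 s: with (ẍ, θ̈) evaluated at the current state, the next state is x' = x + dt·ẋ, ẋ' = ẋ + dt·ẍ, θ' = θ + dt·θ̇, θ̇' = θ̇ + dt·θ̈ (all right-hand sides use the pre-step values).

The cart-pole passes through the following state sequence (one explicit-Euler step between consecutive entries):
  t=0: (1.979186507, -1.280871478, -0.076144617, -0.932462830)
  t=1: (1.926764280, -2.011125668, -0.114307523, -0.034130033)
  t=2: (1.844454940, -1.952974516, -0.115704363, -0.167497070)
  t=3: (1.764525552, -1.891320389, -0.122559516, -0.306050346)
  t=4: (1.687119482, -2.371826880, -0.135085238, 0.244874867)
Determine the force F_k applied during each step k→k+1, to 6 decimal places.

F_0 = -14.432092 N
F_1 = 0.961423 N
F_2 = 1.028516 N
F_3 = -9.631618 N

step 0→1:
  ẍ = (ẋ'−ẋ)/dt = (-2.011125668−-1.280871478)/0.040927 = -17.842847
  θ̈ = (θ̇'−θ̇)/dt = (-0.034130033−-0.932462830)/0.040927 = 21.949637
  sinθ=-0.076071, cosθ=0.997102
  F = (M+m)·ẍ + m·l·cosθ·θ̈ − m·l·sinθ·θ̇² = -17.200843 + 2.760409 − -0.008342 = -14.432092
step 1→2:
  ẍ = (ẋ'−ẋ)/dt = (-1.952974516−-2.011125668)/0.040927 = 1.420851
  θ̈ = (θ̇'−θ̇)/dt = (-0.167497070−-0.034130033)/0.040927 = -3.258657
  sinθ=-0.114059, cosθ=0.993474
  F = (M+m)·ẍ + m·l·cosθ·θ̈ − m·l·sinθ·θ̇² = 1.369727 + -0.408321 − -0.000017 = 0.961423
step 2→3:
  ẍ = (ẋ'−ẋ)/dt = (-1.891320389−-1.952974516)/0.040927 = 1.506441
  θ̈ = (θ̇'−θ̇)/dt = (-0.306050346−-0.167497070)/0.040927 = -3.385376
  sinθ=-0.115446, cosθ=0.993314
  F = (M+m)·ẍ + m·l·cosθ·θ̈ − m·l·sinθ·θ̇² = 1.452238 + -0.424131 − -0.000409 = 1.028516
step 3→4:
  ẍ = (ẋ'−ẋ)/dt = (-2.371826880−-1.891320389)/0.040927 = -11.740574
  θ̈ = (θ̇'−θ̇)/dt = (0.244874867−-0.306050346)/0.040927 = 13.461168
  sinθ=-0.122253, cosθ=0.992499
  F = (M+m)·ẍ + m·l·cosθ·θ̈ − m·l·sinθ·θ̇² = -11.318137 + 1.685075 − -0.001444 = -9.631618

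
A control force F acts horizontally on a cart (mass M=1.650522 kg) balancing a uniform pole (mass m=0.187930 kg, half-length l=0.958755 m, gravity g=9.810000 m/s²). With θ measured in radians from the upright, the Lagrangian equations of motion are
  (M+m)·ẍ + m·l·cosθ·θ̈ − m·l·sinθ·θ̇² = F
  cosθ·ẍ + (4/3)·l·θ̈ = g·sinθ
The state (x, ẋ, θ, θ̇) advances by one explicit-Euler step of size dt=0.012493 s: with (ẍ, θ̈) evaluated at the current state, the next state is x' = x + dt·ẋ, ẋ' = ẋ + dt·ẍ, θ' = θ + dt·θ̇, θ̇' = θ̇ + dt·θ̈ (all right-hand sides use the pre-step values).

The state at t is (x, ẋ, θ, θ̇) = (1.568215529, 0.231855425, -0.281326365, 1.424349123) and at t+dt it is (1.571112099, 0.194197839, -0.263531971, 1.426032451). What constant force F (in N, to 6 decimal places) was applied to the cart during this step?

ẍ = (ẋ'−ẋ)/dt = (0.194197839−0.231855425)/0.012493 = -3.014295
θ̈ = (θ̇'−θ̇)/dt = (1.426032451−1.424349123)/0.012493 = 0.134742
sinθ=-0.277630, cosθ=0.960688
F = (M+m)·ẍ + m·l·cosθ·θ̈ − m·l·sinθ·θ̇² = -5.541637 + 0.023323 − -0.101485 = -5.416828

F = -5.416828 N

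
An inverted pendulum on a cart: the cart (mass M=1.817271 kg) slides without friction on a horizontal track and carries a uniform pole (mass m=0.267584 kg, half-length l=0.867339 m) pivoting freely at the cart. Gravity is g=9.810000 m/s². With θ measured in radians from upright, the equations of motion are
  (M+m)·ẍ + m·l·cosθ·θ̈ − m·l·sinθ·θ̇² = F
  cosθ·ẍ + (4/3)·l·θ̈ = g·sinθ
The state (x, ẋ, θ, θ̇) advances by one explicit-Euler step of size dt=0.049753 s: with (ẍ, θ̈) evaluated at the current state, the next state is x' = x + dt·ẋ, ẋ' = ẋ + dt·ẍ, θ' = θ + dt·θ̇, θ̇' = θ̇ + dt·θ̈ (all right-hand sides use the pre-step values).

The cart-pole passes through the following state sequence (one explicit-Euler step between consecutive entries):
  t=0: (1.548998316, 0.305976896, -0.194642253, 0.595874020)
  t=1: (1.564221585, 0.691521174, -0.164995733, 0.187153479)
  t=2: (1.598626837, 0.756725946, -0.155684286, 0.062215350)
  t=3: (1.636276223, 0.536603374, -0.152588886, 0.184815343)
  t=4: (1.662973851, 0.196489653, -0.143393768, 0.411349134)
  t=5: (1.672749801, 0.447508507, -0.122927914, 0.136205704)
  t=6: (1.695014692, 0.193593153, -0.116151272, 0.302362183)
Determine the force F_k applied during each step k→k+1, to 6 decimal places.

F_0 = 14.301244 N
F_1 = 2.158791 N
F_2 = -8.658917 N
F_3 = -13.206508 N
F_4 = 9.254026 N
F_5 = -9.870336 N

step 0→1:
  ẍ = (ẋ'−ẋ)/dt = (0.691521174−0.305976896)/0.049753 = 7.749166
  θ̈ = (θ̇'−θ̇)/dt = (0.187153479−0.595874020)/0.049753 = -8.214993
  sinθ=-0.193416, cosθ=0.981117
  F = (M+m)·ẍ + m·l·cosθ·θ̈ − m·l·sinθ·θ̇² = 16.155888 + -1.870583 − -0.015939 = 14.301244
step 1→2:
  ẍ = (ẋ'−ẋ)/dt = (0.756725946−0.691521174)/0.049753 = 1.310570
  θ̈ = (θ̇'−θ̇)/dt = (0.062215350−0.187153479)/0.049753 = -2.511168
  sinθ=-0.164248, cosθ=0.986419
  F = (M+m)·ẍ + m·l·cosθ·θ̈ − m·l·sinθ·θ̇² = 2.732348 + -0.574892 − -0.001335 = 2.158791
step 2→3:
  ẍ = (ẋ'−ẋ)/dt = (0.536603374−0.756725946)/0.049753 = -4.424308
  θ̈ = (θ̇'−θ̇)/dt = (0.184815343−0.062215350)/0.049753 = 2.464173
  sinθ=-0.155056, cosθ=0.987906
  F = (M+m)·ẍ + m·l·cosθ·θ̈ − m·l·sinθ·θ̇² = -9.224040 + 0.564983 − -0.000139 = -8.658917
step 3→4:
  ẍ = (ẋ'−ẋ)/dt = (0.196489653−0.536603374)/0.049753 = -6.836044
  θ̈ = (θ̇'−θ̇)/dt = (0.411349134−0.184815343)/0.049753 = 4.553168
  sinθ=-0.151997, cosθ=0.988381
  F = (M+m)·ẍ + m·l·cosθ·θ̈ − m·l·sinθ·θ̇² = -14.252162 + 1.044449 − -0.001205 = -13.206508
step 4→5:
  ẍ = (ẋ'−ẋ)/dt = (0.447508507−0.196489653)/0.049753 = 5.045301
  θ̈ = (θ̇'−θ̇)/dt = (0.136205704−0.411349134)/0.049753 = -5.530188
  sinθ=-0.142903, cosθ=0.989737
  F = (M+m)·ẍ + m·l·cosθ·θ̈ − m·l·sinθ·θ̇² = 10.518721 + -1.270307 − -0.005612 = 9.254026
step 5→6:
  ẍ = (ẋ'−ẋ)/dt = (0.193593153−0.447508507)/0.049753 = -5.103518
  θ̈ = (θ̇'−θ̇)/dt = (0.302362183−0.136205704)/0.049753 = 3.339627
  sinθ=-0.122619, cosθ=0.992454
  F = (M+m)·ẍ + m·l·cosθ·θ̈ − m·l·sinθ·θ̇² = -10.640096 + 0.769232 − -0.000528 = -9.870336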